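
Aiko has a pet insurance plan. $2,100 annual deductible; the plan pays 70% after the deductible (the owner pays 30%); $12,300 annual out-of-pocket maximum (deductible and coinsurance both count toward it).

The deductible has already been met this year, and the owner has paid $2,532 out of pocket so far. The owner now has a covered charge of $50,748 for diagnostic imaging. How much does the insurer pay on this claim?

With the deductible met, the entire $50,748 is subject to coinsurance.
30% of $50,748 = $15,224.40 falls to the owner.
That would bring total out-of-pocket to $17,756.40, past the $12,300 cap. The owner is capped at $12,300 − $2,532 = $9,768 on this claim.
Insurer pays the balance: $50,748 − $9,768 = $40,980.

$40,980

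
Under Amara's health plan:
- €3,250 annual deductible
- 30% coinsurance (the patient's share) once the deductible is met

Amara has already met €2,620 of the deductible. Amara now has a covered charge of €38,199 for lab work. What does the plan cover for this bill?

Deductible still to meet: €3,250 − €2,620 = €630.
The remaining €37,569 (= €38,199 − €630) moves to coinsurance.
30% of €37,569 = €11,270.70 falls to the patient.
So the patient owes €630 + €11,270.70 = €11,900.70.
The plan picks up €38,199 − €11,900.70 = €26,298.30.

€26,298.30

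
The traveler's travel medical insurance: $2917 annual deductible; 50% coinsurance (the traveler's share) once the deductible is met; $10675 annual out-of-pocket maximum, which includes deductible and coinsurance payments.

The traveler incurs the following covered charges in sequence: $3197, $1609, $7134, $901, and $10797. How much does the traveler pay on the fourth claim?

$450.50

Claim 1 — $3197: deductible takes $2917, $280 remains; traveler's 50% is $140. Cost to traveler: $3057. OOP to date $3057.
Claim 2 — $1609: 50% coinsurance on $1609 = $804.50. Traveler owes $804.50 (running OOP $3861.50).
Claim 3 — $7134: deductible already satisfied, so traveler's share is 50% × $7134 = $3567. Traveler owes $3567 (running OOP $7428.50).
Claim 4 — $901: 50% coinsurance on $901 = $450.50. Cost to traveler: $450.50. OOP to date $7879.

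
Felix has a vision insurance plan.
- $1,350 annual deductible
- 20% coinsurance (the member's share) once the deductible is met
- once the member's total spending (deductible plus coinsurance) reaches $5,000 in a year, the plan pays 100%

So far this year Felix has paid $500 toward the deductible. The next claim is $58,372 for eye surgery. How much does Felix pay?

Deductible still to meet: $1,350 − $500 = $850.
The remaining $57,522 (= $58,372 − $850) moves to coinsurance.
Coinsurance: $57,522 × 20% = $11,504.40.
Member responsibility before any cap: $850 + $11,504.40 = $12,354.40.
Adding $12,354.40 to the $500 already spent would give $12,854.40, which exceeds the $5,000 cap; the member pays just $5,000 − $500 = $4,500.

$4,500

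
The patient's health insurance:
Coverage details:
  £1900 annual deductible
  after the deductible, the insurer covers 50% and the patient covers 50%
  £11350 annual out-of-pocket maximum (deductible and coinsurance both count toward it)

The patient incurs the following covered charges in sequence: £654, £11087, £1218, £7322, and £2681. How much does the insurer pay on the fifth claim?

£2421.50

#1 (£654): fully absorbed by the deductible. Patient pays £654; OOP now £654. Plan pays £654 − £654 = £0.
#2 (£11087): £1246 finishes the deductible; £9841 goes to coinsurance; 50% of £9841 = £4920.50. Patient pays £6166.50; OOP now £6820.50. Plan pays £11087 − £6166.50 = £4920.50.
#3 (£1218): 50% coinsurance on £1218 = £609. Patient owes £609 (running OOP £7429.50). Plan pays £1218 − £609 = £609.
#4 (£7322): 50% coinsurance on £7322 = £3661. Cost to patient: £3661. OOP to date £11090.50. Insurer: £7322 − £3661 = £3661.
#5 (£2681): deductible met; 50% of £2681 = £1340.50. Adding that to £11090.50 gives £12431, past the £11350 cap; patient pays only £11350 − £11090.50 = £259.50. Plan pays £2681 − £259.50 = £2421.50.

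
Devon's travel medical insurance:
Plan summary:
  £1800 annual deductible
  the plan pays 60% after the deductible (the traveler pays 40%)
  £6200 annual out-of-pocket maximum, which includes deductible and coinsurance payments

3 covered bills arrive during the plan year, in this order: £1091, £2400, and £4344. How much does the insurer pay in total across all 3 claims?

#1 (£1091): fully absorbed by the deductible. Traveler owes £1091 (running OOP £1091). Plan pays £1091 − £1091 = £0.
#2 (£2400): £709 finishes the deductible; £1691 goes to coinsurance; coinsurance £1691 × 40% = £676.40. Cost to traveler: £1385.40. OOP to date £2476.40. Insurer: £2400 − £1385.40 = £1014.60.
#3 (£4344): deductible met; 40% of £4344 = £1737.60. Traveler pays £1737.60; OOP now £4214. Insurer: £4344 − £1737.60 = £2606.40.
Insurer total: £0 + £1014.60 + £2606.40 = £3621.

£3621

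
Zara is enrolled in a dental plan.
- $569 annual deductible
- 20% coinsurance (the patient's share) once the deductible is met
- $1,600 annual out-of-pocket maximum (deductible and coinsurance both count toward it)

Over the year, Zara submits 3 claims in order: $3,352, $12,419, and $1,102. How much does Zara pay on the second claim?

$474.40

Bill 1, $3,352: $569 to deductible, leaving $2,783; patient's 20% is $556.60. Cost to patient: $1,125.60. OOP to date $1,125.60.
Bill 2, $12,419: deductible already satisfied, so patient's share is 20% × $12,419 = $2,483.80. That would push OOP to $3,609.40, over the $1,600 cap, so patient pays $1,600 − $1,125.60 = $474.40.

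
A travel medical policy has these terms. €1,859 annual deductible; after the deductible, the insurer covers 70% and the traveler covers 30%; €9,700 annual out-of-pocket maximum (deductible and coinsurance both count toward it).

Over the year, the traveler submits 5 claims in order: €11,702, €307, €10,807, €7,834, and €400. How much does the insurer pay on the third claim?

#1 (€11,702): €1,859 finishes the deductible; €9,843 goes to coinsurance; traveler's 30% is €2,952.90. Traveler pays €4,811.90; OOP now €4,811.90. Plan pays €11,702 − €4,811.90 = €6,890.10.
#2 (€307): deductible already satisfied, so traveler's share is 30% × €307 = €92.10. Traveler pays €92.10; OOP now €4,904. Insurer: €307 − €92.10 = €214.90.
#3 (€10,807): 30% coinsurance on €10,807 = €3,242.10. Traveler owes €3,242.10 (running OOP €8,146.10). Plan pays €10,807 − €3,242.10 = €7,564.90.

€7,564.90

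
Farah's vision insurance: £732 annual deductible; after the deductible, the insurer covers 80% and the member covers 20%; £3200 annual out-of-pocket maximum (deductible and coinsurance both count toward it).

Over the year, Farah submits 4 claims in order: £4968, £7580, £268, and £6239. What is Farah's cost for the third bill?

£53.60

Bill 1, £4968: £732 finishes the deductible; £4236 goes to coinsurance; 20% of £4236 = £847.20. Member pays £1579.20; OOP now £1579.20.
Bill 2, £7580: deductible met; 20% of £7580 = £1516. Member pays £1516; OOP now £3095.20.
Bill 3, £268: deductible met; 20% of £268 = £53.60. Member pays £53.60; OOP now £3148.80.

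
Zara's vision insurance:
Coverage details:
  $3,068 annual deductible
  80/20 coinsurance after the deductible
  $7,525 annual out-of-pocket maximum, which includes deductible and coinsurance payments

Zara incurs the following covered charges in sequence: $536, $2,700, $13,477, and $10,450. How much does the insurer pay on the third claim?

Claim 1 — $536: all of it applies to the deductible. Cost to member: $536. OOP to date $536. Plan pays $536 − $536 = $0.
Claim 2 — $2,700: $2,532 finishes the deductible; $168 goes to coinsurance; coinsurance $168 × 20% = $33.60. Member pays $2,565.60; OOP now $3,101.60. Insurer: $2,700 − $2,565.60 = $134.40.
Claim 3 — $13,477: deductible met; 20% of $13,477 = $2,695.40. Cost to member: $2,695.40. OOP to date $5,797. Insurer: $13,477 − $2,695.40 = $10,781.60.

$10,781.60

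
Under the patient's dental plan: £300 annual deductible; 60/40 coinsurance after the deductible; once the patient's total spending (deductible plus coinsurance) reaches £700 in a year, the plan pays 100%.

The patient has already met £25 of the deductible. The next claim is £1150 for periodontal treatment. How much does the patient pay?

Remaining deductible: £300 − £25 = £275.
After the £275 deductible portion, £1150 − £275 = £875 is subject to coinsurance.
40% of £875 = £350 falls to the patient.
So the patient owes £275 + £350 = £625 before any cap.
Cumulative spending £25 + £625 = £650 stays under the £700 maximum.

£625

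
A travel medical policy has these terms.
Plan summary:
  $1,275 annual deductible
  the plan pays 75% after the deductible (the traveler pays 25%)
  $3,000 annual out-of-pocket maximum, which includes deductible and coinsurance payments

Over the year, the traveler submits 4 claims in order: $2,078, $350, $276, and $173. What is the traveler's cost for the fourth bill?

#1 ($2,078): $1,275 to deductible, leaving $803; coinsurance $803 × 25% = $200.75. Cost to traveler: $1,475.75. OOP to date $1,475.75.
#2 ($350): deductible met; 25% of $350 = $87.50. Cost to traveler: $87.50. OOP to date $1,563.25.
#3 ($276): deductible already satisfied, so traveler's share is 25% × $276 = $69. Traveler pays $69; OOP now $1,632.25.
#4 ($173): deductible met; 25% of $173 = $43.25. Traveler owes $43.25 (running OOP $1,675.50).

$43.25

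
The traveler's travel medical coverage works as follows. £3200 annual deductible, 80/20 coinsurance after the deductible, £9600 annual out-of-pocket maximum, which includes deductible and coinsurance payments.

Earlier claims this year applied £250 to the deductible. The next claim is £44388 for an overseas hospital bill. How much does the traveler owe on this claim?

£9350

Remaining deductible: £3200 − £250 = £2950.
The remaining £41438 (= £44388 − £2950) moves to coinsurance.
20% of £41438 = £8287.60 falls to the traveler.
Traveler responsibility before any cap: £2950 + £8287.60 = £11237.60.
Year-to-date out-of-pocket would reach £250 + £11237.60 = £11487.60, above the £9600 maximum, so the traveler pays only £9600 − £250 = £9350.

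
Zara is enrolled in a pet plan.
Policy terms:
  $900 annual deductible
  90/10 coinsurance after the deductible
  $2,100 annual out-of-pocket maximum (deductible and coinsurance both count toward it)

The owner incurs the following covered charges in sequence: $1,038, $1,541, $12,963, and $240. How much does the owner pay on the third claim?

$1,032.10

Bill 1, $1,038: deductible takes $900, $138 remains; coinsurance $138 × 10% = $13.80. Owner owes $913.80 (running OOP $913.80).
Bill 2, $1,541: deductible already satisfied, so owner's share is 10% × $1,541 = $154.10. Owner owes $154.10 (running OOP $1,067.90).
Bill 3, $12,963: deductible met; 10% of $12,963 = $1,296.30. That would push OOP to $2,364.20, over the $2,100 cap, so owner pays $2,100 − $1,067.90 = $1,032.10.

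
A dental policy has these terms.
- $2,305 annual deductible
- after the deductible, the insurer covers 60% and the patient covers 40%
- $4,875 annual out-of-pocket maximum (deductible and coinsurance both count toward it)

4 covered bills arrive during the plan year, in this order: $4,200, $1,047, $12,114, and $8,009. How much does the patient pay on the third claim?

#1 ($4,200): deductible takes $2,305, $1,895 remains; 40% of $1,895 = $758. Patient owes $3,063 (running OOP $3,063).
#2 ($1,047): deductible met; 40% of $1,047 = $418.80. Patient pays $418.80; OOP now $3,481.80.
#3 ($12,114): deductible already satisfied, so patient's share is 40% × $12,114 = $4,845.60. Adding that to $3,481.80 gives $8,327.40, past the $4,875 cap; patient pays only $4,875 − $3,481.80 = $1,393.20.

$1,393.20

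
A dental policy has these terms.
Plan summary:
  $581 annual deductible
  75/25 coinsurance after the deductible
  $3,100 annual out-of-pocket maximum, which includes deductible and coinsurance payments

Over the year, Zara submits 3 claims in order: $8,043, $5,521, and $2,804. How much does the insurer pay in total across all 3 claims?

Claim 1 — $8,043: $581 finishes the deductible; $7,462 goes to coinsurance; patient's 25% is $1,865.50. Cost to patient: $2,446.50. OOP to date $2,446.50. Insurer: $8,043 − $2,446.50 = $5,596.50.
Claim 2 — $5,521: 25% coinsurance on $5,521 = $1,380.25. OOP would hit $3,826.75 > $3,100, so the cap limits the patient to $3,100 − $2,446.50 = $653.50. Insurer: $5,521 − $653.50 = $4,867.50.
Claim 3 — $2,804: deductible already satisfied, so patient's share is 25% × $2,804 = $701. OOP would hit $3,801 > $3,100, so the cap limits the patient to $3,100 − $3,100 = $0. Insurer: $2,804 − $0 = $2,804.
Insurer total: $5,596.50 + $4,867.50 + $2,804 = $13,268.

$13,268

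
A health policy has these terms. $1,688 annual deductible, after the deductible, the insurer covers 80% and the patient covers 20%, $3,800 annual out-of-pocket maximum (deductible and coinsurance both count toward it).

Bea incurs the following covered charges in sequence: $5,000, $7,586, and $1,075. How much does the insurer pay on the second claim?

$6,136.40

Claim 1 — $5,000: deductible takes $1,688, $3,312 remains; patient's 20% is $662.40. Cost to patient: $2,350.40. OOP to date $2,350.40. Plan pays $5,000 − $2,350.40 = $2,649.60.
Claim 2 — $7,586: deductible met; 20% of $7,586 = $1,517.20. That would push OOP to $3,867.60, over the $3,800 cap, so patient pays $3,800 − $2,350.40 = $1,449.60. Plan pays $7,586 − $1,449.60 = $6,136.40.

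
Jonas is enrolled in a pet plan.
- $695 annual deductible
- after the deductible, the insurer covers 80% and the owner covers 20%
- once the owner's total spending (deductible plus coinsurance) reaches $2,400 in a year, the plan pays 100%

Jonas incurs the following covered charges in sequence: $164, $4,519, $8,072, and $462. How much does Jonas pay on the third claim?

Claim 1 ($164): all of it applies to the deductible. Owner pays $164; OOP now $164.
Claim 2 ($4,519): $531 to deductible, leaving $3,988; 20% of $3,988 = $797.60. Owner owes $1,328.60 (running OOP $1,492.60).
Claim 3 ($8,072): deductible already satisfied, so owner's share is 20% × $8,072 = $1,614.40. Adding that to $1,492.60 gives $3,107, past the $2,400 cap; owner pays only $2,400 − $1,492.60 = $907.40.

$907.40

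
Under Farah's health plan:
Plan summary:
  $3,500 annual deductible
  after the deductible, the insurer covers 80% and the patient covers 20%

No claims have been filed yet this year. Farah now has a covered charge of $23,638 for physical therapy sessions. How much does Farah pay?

$7,527.60

Nothing has been paid toward the $3,500 deductible, so the first $3,500 of this charge is applied there.
After the $3,500 deductible portion, $23,638 − $3,500 = $20,138 is subject to coinsurance.
20% of $20,138 = $4,027.60 falls to the patient.
So the patient owes $3,500 + $4,027.60 = $7,527.60.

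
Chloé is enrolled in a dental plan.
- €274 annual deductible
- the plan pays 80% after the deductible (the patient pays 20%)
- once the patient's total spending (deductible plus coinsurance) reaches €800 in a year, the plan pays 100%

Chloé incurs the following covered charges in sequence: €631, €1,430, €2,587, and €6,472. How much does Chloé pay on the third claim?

€168.60

Claim 1 (€631): €274 to deductible, leaving €357; patient's 20% is €71.40. Cost to patient: €345.40. OOP to date €345.40.
Claim 2 (€1,430): 20% coinsurance on €1,430 = €286. Patient owes €286 (running OOP €631.40).
Claim 3 (€2,587): 20% coinsurance on €2,587 = €517.40. Adding that to €631.40 gives €1,148.80, past the €800 cap; patient pays only €800 − €631.40 = €168.60.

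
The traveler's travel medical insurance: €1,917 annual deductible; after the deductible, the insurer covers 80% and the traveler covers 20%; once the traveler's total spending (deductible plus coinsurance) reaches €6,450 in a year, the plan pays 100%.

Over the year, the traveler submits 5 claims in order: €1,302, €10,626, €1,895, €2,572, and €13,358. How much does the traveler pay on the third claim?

€379

Bill 1, €1,302: entire amount goes to the deductible. Traveler owes €1,302 (running OOP €1,302).
Bill 2, €10,626: €615 to deductible, leaving €10,011; 20% of €10,011 = €2,002.20. Traveler pays €2,617.20; OOP now €3,919.20.
Bill 3, €1,895: deductible met; 20% of €1,895 = €379. Traveler owes €379 (running OOP €4,298.20).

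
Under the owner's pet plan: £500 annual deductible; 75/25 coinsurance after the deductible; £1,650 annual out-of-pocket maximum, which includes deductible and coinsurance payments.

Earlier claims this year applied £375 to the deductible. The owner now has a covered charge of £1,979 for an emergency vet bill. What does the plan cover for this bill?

Deductible still to meet: £500 − £375 = £125.
That leaves £1,979 − £125 = £1,854 for coinsurance.
Owner's 25% share of £1,854 is £463.50.
Owner responsibility before any cap: £125 + £463.50 = £588.50.
Year-to-date out-of-pocket becomes £375 + £588.50 = £963.50, still under the £1,650 maximum, so no cap applies.
The insurer covers the remainder: £1,979 − £588.50 = £1,390.50.

£1,390.50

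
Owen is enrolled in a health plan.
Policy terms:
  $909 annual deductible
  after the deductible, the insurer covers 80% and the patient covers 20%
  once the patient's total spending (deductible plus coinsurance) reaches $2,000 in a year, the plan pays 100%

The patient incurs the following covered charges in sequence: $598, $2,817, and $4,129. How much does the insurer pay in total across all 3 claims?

Claim 1 — $598: fully absorbed by the deductible. Cost to patient: $598. OOP to date $598. Insurer: $598 − $598 = $0.
Claim 2 — $2,817: $311 finishes the deductible; $2,506 goes to coinsurance; patient's 20% is $501.20. Patient owes $812.20 (running OOP $1,410.20). Plan pays $2,817 − $812.20 = $2,004.80.
Claim 3 — $4,129: 20% coinsurance on $4,129 = $825.80. Adding that to $1,410.20 gives $2,236, past the $2,000 cap; patient pays only $2,000 − $1,410.20 = $589.80. Insurer: $4,129 − $589.80 = $3,539.20.
Insurer total: $0 + $2,004.80 + $3,539.20 = $5,544.

$5,544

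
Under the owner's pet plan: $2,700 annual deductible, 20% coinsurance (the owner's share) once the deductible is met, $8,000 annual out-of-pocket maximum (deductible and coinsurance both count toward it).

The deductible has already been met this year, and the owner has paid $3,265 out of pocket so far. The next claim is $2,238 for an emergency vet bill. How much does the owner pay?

The deductible is already satisfied, so the full bill goes to coinsurance.
20% of $2,238 = $447.60 falls to the owner.
Year-to-date out-of-pocket becomes $3,265 + $447.60 = $3,712.60, still under the $8,000 maximum, so no cap applies.

$447.60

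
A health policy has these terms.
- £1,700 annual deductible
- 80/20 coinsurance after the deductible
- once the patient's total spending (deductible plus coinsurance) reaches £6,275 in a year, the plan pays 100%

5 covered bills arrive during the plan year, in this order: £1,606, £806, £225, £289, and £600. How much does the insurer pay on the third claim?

#1 (£1,606): all of it applies to the deductible. Patient owes £1,606 (running OOP £1,606). Plan pays £1,606 − £1,606 = £0.
#2 (£806): £94 to deductible, leaving £712; patient's 20% is £142.40. Cost to patient: £236.40. OOP to date £1,842.40. Plan pays £806 − £236.40 = £569.60.
#3 (£225): deductible already satisfied, so patient's share is 20% × £225 = £45. Patient pays £45; OOP now £1,887.40. Plan pays £225 − £45 = £180.

£180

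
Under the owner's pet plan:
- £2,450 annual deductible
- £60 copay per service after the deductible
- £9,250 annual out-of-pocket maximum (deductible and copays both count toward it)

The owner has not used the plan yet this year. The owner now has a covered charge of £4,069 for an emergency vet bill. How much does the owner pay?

£2,510

Nothing has been paid toward the £2,450 deductible, so the first £2,450 of this charge is applied there.
The remaining £1,619 (= £4,069 − £2,450) moves to the copay.
Copay on this service: £60.
So the owner owes £2,450 + £60 = £2,510 before any cap.
Year-to-date out-of-pocket becomes £0 + £2,510 = £2,510, still under the £9,250 maximum, so no cap applies.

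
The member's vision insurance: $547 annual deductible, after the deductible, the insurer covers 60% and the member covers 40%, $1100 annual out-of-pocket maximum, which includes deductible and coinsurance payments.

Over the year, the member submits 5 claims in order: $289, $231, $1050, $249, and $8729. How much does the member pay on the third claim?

Bill 1, $289: all of it applies to the deductible. Member pays $289; OOP now $289.
Bill 2, $231: entire amount goes to the deductible. Member pays $231; OOP now $520.
Bill 3, $1050: $27 to deductible, leaving $1023; member's 40% is $409.20. Member pays $436.20; OOP now $956.20.

$436.20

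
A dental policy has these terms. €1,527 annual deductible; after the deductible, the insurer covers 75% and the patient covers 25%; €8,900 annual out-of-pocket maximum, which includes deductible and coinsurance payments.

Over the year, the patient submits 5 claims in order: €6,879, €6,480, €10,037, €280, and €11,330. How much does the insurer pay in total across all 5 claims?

€26,106

Claim 1 — €6,879: deductible takes €1,527, €5,352 remains; coinsurance €5,352 × 25% = €1,338. Patient pays €2,865; OOP now €2,865. Plan pays €6,879 − €2,865 = €4,014.
Claim 2 — €6,480: deductible already satisfied, so patient's share is 25% × €6,480 = €1,620. Patient pays €1,620; OOP now €4,485. Plan pays €6,480 − €1,620 = €4,860.
Claim 3 — €10,037: 25% coinsurance on €10,037 = €2,509.25. Patient owes €2,509.25 (running OOP €6,994.25). Insurer: €10,037 − €2,509.25 = €7,527.75.
Claim 4 — €280: 25% coinsurance on €280 = €70. Cost to patient: €70. OOP to date €7,064.25. Plan pays €280 − €70 = €210.
Claim 5 — €11,330: 25% coinsurance on €11,330 = €2,832.50. That would push OOP to €9,896.75, over the €8,900 cap, so patient pays €8,900 − €7,064.25 = €1,835.75. Plan pays €11,330 − €1,835.75 = €9,494.25.
Insurer total: €4,014 + €4,860 + €7,527.75 + €210 + €9,494.25 = €26,106.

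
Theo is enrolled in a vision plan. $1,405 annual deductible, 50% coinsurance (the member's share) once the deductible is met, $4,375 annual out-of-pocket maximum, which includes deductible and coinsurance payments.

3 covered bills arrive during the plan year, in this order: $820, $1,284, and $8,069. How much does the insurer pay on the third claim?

Claim 1 — $820: entire amount goes to the deductible. Member pays $820; OOP now $820. Insurer: $820 − $820 = $0.
Claim 2 — $1,284: $585 finishes the deductible; $699 goes to coinsurance; coinsurance $699 × 50% = $349.50. Member pays $934.50; OOP now $1,754.50. Plan pays $1,284 − $934.50 = $349.50.
Claim 3 — $8,069: 50% coinsurance on $8,069 = $4,034.50. OOP would hit $5,789 > $4,375, so the cap limits the member to $4,375 − $1,754.50 = $2,620.50. Insurer: $8,069 − $2,620.50 = $5,448.50.

$5,448.50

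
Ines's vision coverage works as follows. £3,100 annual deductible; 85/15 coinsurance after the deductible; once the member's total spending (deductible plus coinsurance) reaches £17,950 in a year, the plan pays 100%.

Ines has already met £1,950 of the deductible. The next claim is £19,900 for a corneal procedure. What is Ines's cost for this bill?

£3,962.50

Deductible still to meet: £3,100 − £1,950 = £1,150.
That leaves £19,900 − £1,150 = £18,750 for coinsurance.
Coinsurance: £18,750 × 15% = £2,812.50.
That puts the member's cost at £1,150 + £2,812.50 = £3,962.50 before any cap.
Cumulative spending £1,950 + £3,962.50 = £5,912.50 stays under the £17,950 maximum.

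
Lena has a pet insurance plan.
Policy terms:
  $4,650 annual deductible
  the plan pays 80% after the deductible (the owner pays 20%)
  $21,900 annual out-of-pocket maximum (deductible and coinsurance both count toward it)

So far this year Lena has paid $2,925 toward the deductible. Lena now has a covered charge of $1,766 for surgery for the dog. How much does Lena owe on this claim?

$1,733.20

Remaining deductible: $4,650 − $2,925 = $1,725.
After the $1,725 deductible portion, $1,766 − $1,725 = $41 is subject to coinsurance.
Owner's 20% share of $41 is $8.20.
Owner responsibility before any cap: $1,725 + $8.20 = $1,733.20.
Cumulative spending $2,925 + $1,733.20 = $4,658.20 stays under the $21,900 maximum.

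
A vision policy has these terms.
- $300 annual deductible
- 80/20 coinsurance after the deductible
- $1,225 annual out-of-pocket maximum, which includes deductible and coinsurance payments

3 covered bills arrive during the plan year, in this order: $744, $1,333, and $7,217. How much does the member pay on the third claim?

$569.60

#1 ($744): deductible takes $300, $444 remains; coinsurance $444 × 20% = $88.80. Cost to member: $388.80. OOP to date $388.80.
#2 ($1,333): deductible met; 20% of $1,333 = $266.60. Member pays $266.60; OOP now $655.40.
#3 ($7,217): deductible met; 20% of $7,217 = $1,443.40. That would push OOP to $2,098.80, over the $1,225 cap, so member pays $1,225 − $655.40 = $569.60.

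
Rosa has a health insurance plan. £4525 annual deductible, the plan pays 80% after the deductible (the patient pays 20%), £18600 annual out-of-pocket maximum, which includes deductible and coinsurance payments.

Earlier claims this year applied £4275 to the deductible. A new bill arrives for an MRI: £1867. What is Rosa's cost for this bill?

£573.40

Remaining deductible: £4525 − £4275 = £250.
That leaves £1867 − £250 = £1617 for coinsurance.
20% of £1617 = £323.40 falls to the patient.
So the patient owes £250 + £323.40 = £573.40 before any cap.
Year-to-date out-of-pocket becomes £4275 + £573.40 = £4848.40, still under the £18600 maximum, so no cap applies.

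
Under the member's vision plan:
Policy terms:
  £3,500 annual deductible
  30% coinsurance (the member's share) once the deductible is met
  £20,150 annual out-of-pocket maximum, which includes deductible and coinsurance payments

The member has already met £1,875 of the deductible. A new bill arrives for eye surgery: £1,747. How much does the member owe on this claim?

£1,661.60

Deductible still to meet: £3,500 − £1,875 = £1,625.
That leaves £1,747 − £1,625 = £122 for coinsurance.
Member's 30% share of £122 is £36.60.
Member responsibility before any cap: £1,625 + £36.60 = £1,661.60.
Total out-of-pocket so far would be £1,875 + £1,661.60 = £3,536.60, below the £20,150 cap — no reduction.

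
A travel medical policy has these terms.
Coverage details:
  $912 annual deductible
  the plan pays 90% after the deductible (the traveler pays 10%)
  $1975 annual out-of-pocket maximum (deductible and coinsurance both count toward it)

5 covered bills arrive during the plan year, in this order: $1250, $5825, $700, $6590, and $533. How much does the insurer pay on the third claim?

$630

#1 ($1250): deductible takes $912, $338 remains; 10% of $338 = $33.80. Cost to traveler: $945.80. OOP to date $945.80. Plan pays $1250 − $945.80 = $304.20.
#2 ($5825): 10% coinsurance on $5825 = $582.50. Traveler owes $582.50 (running OOP $1528.30). Plan pays $5825 − $582.50 = $5242.50.
#3 ($700): 10% coinsurance on $700 = $70. Cost to traveler: $70. OOP to date $1598.30. Insurer: $700 − $70 = $630.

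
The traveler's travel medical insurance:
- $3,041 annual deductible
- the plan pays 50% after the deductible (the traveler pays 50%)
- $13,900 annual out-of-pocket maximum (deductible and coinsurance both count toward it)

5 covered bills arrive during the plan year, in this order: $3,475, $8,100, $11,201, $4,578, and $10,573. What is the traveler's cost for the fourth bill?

$991.50

Bill 1, $3,475: $3,041 to deductible, leaving $434; traveler's 50% is $217. Traveler pays $3,258; OOP now $3,258.
Bill 2, $8,100: deductible met; 50% of $8,100 = $4,050. Traveler owes $4,050 (running OOP $7,308).
Bill 3, $11,201: 50% coinsurance on $11,201 = $5,600.50. Traveler pays $5,600.50; OOP now $12,908.50.
Bill 4, $4,578: deductible already satisfied, so traveler's share is 50% × $4,578 = $2,289. Adding that to $12,908.50 gives $15,197.50, past the $13,900 cap; traveler pays only $13,900 − $12,908.50 = $991.50.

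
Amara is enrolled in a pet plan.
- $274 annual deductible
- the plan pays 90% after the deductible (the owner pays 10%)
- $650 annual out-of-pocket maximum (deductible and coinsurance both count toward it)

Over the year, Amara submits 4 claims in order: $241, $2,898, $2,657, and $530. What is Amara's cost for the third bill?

$89.50

Bill 1, $241: entire amount goes to the deductible. Owner owes $241 (running OOP $241).
Bill 2, $2,898: $33 finishes the deductible; $2,865 goes to coinsurance; 10% of $2,865 = $286.50. Owner owes $319.50 (running OOP $560.50).
Bill 3, $2,657: deductible already satisfied, so owner's share is 10% × $2,657 = $265.70. OOP would hit $826.20 > $650, so the cap limits the owner to $650 − $560.50 = $89.50.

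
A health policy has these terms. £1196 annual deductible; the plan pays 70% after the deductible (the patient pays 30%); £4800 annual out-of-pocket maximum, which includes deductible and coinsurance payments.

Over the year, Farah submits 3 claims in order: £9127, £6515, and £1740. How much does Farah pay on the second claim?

£1224.70

#1 (£9127): £1196 finishes the deductible; £7931 goes to coinsurance; patient's 30% is £2379.30. Cost to patient: £3575.30. OOP to date £3575.30.
#2 (£6515): deductible already satisfied, so patient's share is 30% × £6515 = £1954.50. OOP would hit £5529.80 > £4800, so the cap limits the patient to £4800 − £3575.30 = £1224.70.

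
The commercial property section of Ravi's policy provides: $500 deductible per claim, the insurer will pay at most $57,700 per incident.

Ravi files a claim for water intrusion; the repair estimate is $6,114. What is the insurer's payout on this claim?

Less the $500 deductible: $6,114 − $500 = $5,614.
That's under the $57,700 cap, so the insurer reimburses the full $5,614.

$5,614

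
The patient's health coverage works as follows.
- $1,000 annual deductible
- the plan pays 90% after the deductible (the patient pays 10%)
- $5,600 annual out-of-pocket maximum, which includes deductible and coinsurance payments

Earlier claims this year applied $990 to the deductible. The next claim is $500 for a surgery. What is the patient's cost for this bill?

$990 of the $1,000 deductible is already met, leaving $10.
The remaining $490 (= $500 − $10) moves to coinsurance.
Coinsurance: $490 × 10% = $49.
Patient responsibility before any cap: $10 + $49 = $59.
Year-to-date out-of-pocket becomes $990 + $59 = $1,049, still under the $5,600 maximum, so no cap applies.

$59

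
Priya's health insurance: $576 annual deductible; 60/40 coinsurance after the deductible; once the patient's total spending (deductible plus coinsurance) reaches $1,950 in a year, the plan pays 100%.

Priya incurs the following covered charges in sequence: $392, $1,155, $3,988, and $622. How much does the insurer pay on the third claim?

$3,002.40

Claim 1 ($392): fully absorbed by the deductible. Patient pays $392; OOP now $392. Plan pays $392 − $392 = $0.
Claim 2 ($1,155): deductible takes $184, $971 remains; patient's 40% is $388.40. Patient pays $572.40; OOP now $964.40. Plan pays $1,155 − $572.40 = $582.60.
Claim 3 ($3,988): 40% coinsurance on $3,988 = $1,595.20. OOP would hit $2,559.60 > $1,950, so the cap limits the patient to $1,950 − $964.40 = $985.60. Insurer: $3,988 − $985.60 = $3,002.40.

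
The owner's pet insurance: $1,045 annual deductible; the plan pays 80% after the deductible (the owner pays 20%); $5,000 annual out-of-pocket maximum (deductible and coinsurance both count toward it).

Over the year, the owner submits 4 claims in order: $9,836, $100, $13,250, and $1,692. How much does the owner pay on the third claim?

$2,176.80

Claim 1 — $9,836: $1,045 finishes the deductible; $8,791 goes to coinsurance; 20% of $8,791 = $1,758.20. Owner owes $2,803.20 (running OOP $2,803.20).
Claim 2 — $100: 20% coinsurance on $100 = $20. Cost to owner: $20. OOP to date $2,823.20.
Claim 3 — $13,250: deductible met; 20% of $13,250 = $2,650. Adding that to $2,823.20 gives $5,473.20, past the $5,000 cap; owner pays only $5,000 − $2,823.20 = $2,176.80.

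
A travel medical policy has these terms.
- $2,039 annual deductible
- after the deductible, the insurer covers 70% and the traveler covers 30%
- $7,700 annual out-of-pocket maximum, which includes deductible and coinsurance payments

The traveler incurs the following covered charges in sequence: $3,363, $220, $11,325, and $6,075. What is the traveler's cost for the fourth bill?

#1 ($3,363): $2,039 finishes the deductible; $1,324 goes to coinsurance; 30% of $1,324 = $397.20. Traveler owes $2,436.20 (running OOP $2,436.20).
#2 ($220): deductible met; 30% of $220 = $66. Cost to traveler: $66. OOP to date $2,502.20.
#3 ($11,325): 30% coinsurance on $11,325 = $3,397.50. Traveler pays $3,397.50; OOP now $5,899.70.
#4 ($6,075): 30% coinsurance on $6,075 = $1,822.50. That would push OOP to $7,722.20, over the $7,700 cap, so traveler pays $7,700 − $5,899.70 = $1,800.30.

$1,800.30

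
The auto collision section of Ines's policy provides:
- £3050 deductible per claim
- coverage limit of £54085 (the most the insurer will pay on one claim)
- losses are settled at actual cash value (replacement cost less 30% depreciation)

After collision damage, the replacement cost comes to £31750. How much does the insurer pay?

Actual cash value after 30% depreciation: £31750 × 70% = £22225.
After the deductible, £22225 − £3050 = £19175 remains.
That's under the £54085 cap, so the insurer reimburses the full £19175.

£19175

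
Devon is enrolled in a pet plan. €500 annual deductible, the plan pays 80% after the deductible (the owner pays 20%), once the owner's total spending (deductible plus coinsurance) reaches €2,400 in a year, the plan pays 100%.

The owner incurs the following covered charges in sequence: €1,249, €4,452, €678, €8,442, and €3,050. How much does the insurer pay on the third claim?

Claim 1 — €1,249: €500 to deductible, leaving €749; coinsurance €749 × 20% = €149.80. Owner pays €649.80; OOP now €649.80. Insurer: €1,249 − €649.80 = €599.20.
Claim 2 — €4,452: deductible met; 20% of €4,452 = €890.40. Owner pays €890.40; OOP now €1,540.20. Plan pays €4,452 − €890.40 = €3,561.60.
Claim 3 — €678: 20% coinsurance on €678 = €135.60. Owner owes €135.60 (running OOP €1,675.80). Insurer: €678 − €135.60 = €542.40.

€542.40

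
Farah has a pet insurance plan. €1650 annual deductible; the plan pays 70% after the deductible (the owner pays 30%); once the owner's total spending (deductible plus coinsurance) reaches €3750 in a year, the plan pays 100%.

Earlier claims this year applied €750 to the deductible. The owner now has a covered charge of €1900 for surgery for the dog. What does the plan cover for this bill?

€700

€750 of the €1650 deductible is already met, leaving €900.
The remaining €1000 (= €1900 − €900) moves to coinsurance.
Owner's 30% share of €1000 is €300.
So the owner owes €900 + €300 = €1200 before any cap.
Year-to-date out-of-pocket becomes €750 + €1200 = €1950, still under the €3750 maximum, so no cap applies.
Insurer pays the balance: €1900 − €1200 = €700.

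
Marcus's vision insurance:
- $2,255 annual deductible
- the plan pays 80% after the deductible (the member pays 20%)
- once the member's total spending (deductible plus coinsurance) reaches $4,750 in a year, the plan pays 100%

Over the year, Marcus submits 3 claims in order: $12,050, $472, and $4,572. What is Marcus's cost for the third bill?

#1 ($12,050): $2,255 finishes the deductible; $9,795 goes to coinsurance; member's 20% is $1,959. Cost to member: $4,214. OOP to date $4,214.
#2 ($472): 20% coinsurance on $472 = $94.40. Cost to member: $94.40. OOP to date $4,308.40.
#3 ($4,572): 20% coinsurance on $4,572 = $914.40. That would push OOP to $5,222.80, over the $4,750 cap, so member pays $4,750 − $4,308.40 = $441.60.

$441.60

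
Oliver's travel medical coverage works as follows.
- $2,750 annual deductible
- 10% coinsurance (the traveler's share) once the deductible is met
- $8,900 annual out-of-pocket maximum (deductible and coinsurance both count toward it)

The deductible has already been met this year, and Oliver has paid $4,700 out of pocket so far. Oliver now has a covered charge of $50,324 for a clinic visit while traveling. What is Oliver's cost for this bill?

$4,200

With the deductible met, the entire $50,324 is subject to coinsurance.
Coinsurance: $50,324 × 10% = $5,032.40.
Adding $5,032.40 to the $4,700 already spent would give $9,732.40, which exceeds the $8,900 cap; the traveler pays just $8,900 − $4,700 = $4,200.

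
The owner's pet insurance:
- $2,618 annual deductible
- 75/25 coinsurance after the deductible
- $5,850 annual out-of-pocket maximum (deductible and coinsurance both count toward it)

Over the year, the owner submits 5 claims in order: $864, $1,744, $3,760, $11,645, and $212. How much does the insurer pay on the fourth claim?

Claim 1 — $864: fully absorbed by the deductible. Owner owes $864 (running OOP $864). Plan pays $864 − $864 = $0.
Claim 2 — $1,744: fully absorbed by the deductible. Cost to owner: $1,744. OOP to date $2,608. Insurer: $1,744 − $1,744 = $0.
Claim 3 — $3,760: $10 to deductible, leaving $3,750; coinsurance $3,750 × 25% = $937.50. Cost to owner: $947.50. OOP to date $3,555.50. Plan pays $3,760 − $947.50 = $2,812.50.
Claim 4 — $11,645: 25% coinsurance on $11,645 = $2,911.25. That would push OOP to $6,466.75, over the $5,850 cap, so owner pays $5,850 − $3,555.50 = $2,294.50. Plan pays $11,645 − $2,294.50 = $9,350.50.

$9,350.50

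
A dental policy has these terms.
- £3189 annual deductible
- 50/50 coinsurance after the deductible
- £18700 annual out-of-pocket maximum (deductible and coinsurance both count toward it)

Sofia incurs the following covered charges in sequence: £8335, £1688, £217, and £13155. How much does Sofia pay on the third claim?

£108.50

#1 (£8335): £3189 finishes the deductible; £5146 goes to coinsurance; coinsurance £5146 × 50% = £2573. Patient owes £5762 (running OOP £5762).
#2 (£1688): deductible already satisfied, so patient's share is 50% × £1688 = £844. Patient owes £844 (running OOP £6606).
#3 (£217): deductible met; 50% of £217 = £108.50. Cost to patient: £108.50. OOP to date £6714.50.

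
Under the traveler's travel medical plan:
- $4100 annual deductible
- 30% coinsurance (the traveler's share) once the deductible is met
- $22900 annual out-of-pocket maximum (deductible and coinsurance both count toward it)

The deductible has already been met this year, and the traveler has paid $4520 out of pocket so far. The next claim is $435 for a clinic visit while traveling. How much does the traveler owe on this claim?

The deductible is already satisfied, so the full bill goes to coinsurance.
Traveler's 30% share of $435 is $130.50.
Cumulative spending $4520 + $130.50 = $4650.50 stays under the $22900 maximum.

$130.50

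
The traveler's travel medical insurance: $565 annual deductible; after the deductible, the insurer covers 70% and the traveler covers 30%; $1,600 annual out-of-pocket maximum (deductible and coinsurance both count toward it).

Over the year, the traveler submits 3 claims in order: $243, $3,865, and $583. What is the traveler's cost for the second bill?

$1,357

Claim 1 — $243: entire amount goes to the deductible. Traveler owes $243 (running OOP $243).
Claim 2 — $3,865: $322 finishes the deductible; $3,543 goes to coinsurance; 30% of $3,543 = $1,062.90. Deductible plus coinsurance: $322 + $1,062.90 = $1,384.90. That would push OOP to $1,627.90, over the $1,600 cap, so traveler pays $1,600 − $243 = $1,357.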